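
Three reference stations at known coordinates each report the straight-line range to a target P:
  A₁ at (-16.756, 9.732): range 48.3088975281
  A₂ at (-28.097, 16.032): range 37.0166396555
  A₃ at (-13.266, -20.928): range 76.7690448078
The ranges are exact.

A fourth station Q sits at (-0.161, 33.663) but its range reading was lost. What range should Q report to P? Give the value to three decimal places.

47.228

eq1: (x + 16.756)² + (y − 9.732)² = 48.3088975281²
eq2: (x + 28.097)² + (y − 16.032)² = 37.0166396555²
eq3: (x + 13.266)² + (y + 20.928)² = 76.7690448078²
eq3−eq1, eq3−eq2 (x²,y² cancel):
  -6.980·x + 61.320·y = 3321.244080
  -29.662·x + 73.920·y = 4955.753122
det = -6.980·73.920 − 61.320·-29.662 = 1302.912240
x = (3321.244080·73.920 − 61.320·4955.753122) / 1302.912240 = -44.807637
y = (-6.980·4955.753122 − 3321.244080·-29.662) / 1302.912240 = 49.062080
|P − Q| = √((-44.807637 − -0.161)² + (49.062080 − 33.663)²) = 47.227681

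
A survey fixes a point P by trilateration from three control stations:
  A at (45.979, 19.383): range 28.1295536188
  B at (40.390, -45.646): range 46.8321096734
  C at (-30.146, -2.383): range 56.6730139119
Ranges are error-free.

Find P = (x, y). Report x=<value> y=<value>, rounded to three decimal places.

eq1: (x − 45.979)² + (y − 19.383)² = 28.1295536188²
eq2: (x − 40.390)² + (y + 45.646)² = 46.8321096734²
eq3: (x + 30.146)² + (y + 2.383)² = 56.6730139119²
eq2−eq1, eq2−eq3 (x²,y² cancel):
  11.178·x + 130.058·y = 176.834424
  -141.072·x + 86.526·y = -3819.033420
det = 11.178·86.526 − 130.058·-141.072 = 19314.729804
x = (176.834424·86.526 − 130.058·-3819.033420) / 19314.729804 = 26.508091
y = (11.178·-3819.033420 − 176.834424·-141.072) / 19314.729804 = -0.918613

x=26.508 y=-0.919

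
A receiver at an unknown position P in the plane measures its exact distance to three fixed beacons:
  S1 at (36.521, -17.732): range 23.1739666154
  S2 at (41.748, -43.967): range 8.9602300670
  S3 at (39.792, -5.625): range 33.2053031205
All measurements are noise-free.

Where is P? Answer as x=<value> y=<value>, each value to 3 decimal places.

eq1: (x − 36.521)² + (y + 17.732)² = 23.1739666154²
eq2: (x − 41.748)² + (y + 43.967)² = 8.9602300670²
eq3: (x − 39.792)² + (y + 5.625)² = 33.2053031205²
eq3−eq1, eq3−eq2 (x²,y² cancel):
  -6.542·x − 24.214·y = 598.722803
  3.912·x − 76.684·y = 3083.255136
det = -6.542·-76.684 − -24.214·3.912 = 596.391896
x = (598.722803·-76.684 − -24.214·3083.255136) / 596.391896 = 48.198979
y = (-6.542·3083.255136 − 598.722803·3.912) / 596.391896 = -37.748432

x=48.199 y=-37.748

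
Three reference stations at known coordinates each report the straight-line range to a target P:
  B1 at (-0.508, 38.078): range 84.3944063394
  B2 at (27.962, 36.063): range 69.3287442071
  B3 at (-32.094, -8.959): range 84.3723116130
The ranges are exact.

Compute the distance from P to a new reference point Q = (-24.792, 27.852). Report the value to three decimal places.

94.159

eq1: (x + 0.508)² + (y − 38.078)² = 84.3944063394²
eq2: (x − 27.962)² + (y − 36.063)² = 69.3287442071²
eq3: (x + 32.094)² + (y + 8.959)² = 84.3723116130²
eq3−eq2, eq3−eq1 (x²,y² cancel):
  120.112·x + 90.044·y = 3284.337090
  63.172·x + 94.074·y = 336.174777
det = 120.112·94.074 − 90.044·63.172 = 5611.156720
x = (3284.337090·94.074 − 90.044·336.174777) / 5611.156720 = 49.668940
y = (120.112·336.174777 − 3284.337090·63.172) / 5611.156720 = -29.779870
|P − Q| = √((49.668940 − -24.792)² + (-29.779870 − 27.852)²) = 94.158717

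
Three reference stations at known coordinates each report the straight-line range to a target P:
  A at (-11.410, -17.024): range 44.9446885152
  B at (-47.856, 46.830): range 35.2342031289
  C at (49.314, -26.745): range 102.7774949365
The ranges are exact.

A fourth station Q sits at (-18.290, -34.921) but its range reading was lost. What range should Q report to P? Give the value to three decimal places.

eq1: (x + 11.410)² + (y + 17.024)² = 44.9446885152²
eq2: (x + 47.856)² + (y − 46.830)² = 35.2342031289²
eq3: (x − 49.314)² + (y + 26.745)² = 102.7774949365²
eq3−eq2, eq3−eq1 (x²,y² cancel):
  -194.340·x + 147.150·y = 10657.844410
  -121.448·x + 19.442·y = 5816.027495
det = -194.340·19.442 − 147.150·-121.448 = 14092.714920
x = (10657.844410·19.442 − 147.150·5816.027495) / 14092.714920 = -46.025102
y = (-194.340·5816.027495 − 10657.844410·-121.448) / 14092.714920 = 11.643399
|P − Q| = √((-46.025102 − -18.290)² + (11.643399 − -34.921)²) = 54.198516

54.199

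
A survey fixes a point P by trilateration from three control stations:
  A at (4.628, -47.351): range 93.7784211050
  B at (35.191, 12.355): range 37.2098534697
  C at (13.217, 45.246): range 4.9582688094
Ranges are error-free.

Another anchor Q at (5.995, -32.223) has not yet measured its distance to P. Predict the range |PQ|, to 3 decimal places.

eq1: (x − 4.628)² + (y + 47.351)² = 93.7784211050²
eq2: (x − 35.191)² + (y − 12.355)² = 37.2098534697²
eq3: (x − 13.217)² + (y − 45.246)² = 4.9582688094²
eq2−eq1, eq2−eq3 (x²,y² cancel):
  -61.126·x − 119.412·y = -6537.335991
  -43.948·x + 65.782·y = 2190.825865
det = -61.126·65.782 − -119.412·-43.948 = -9268.909108
x = (-6537.335991·65.782 − -119.412·2190.825865) / -9268.909108 = 18.171301
y = (-61.126·2190.825865 − -6537.335991·-43.948) / -9268.909108 = 45.444319
|P − Q| = √((18.171301 − 5.995)² + (45.444319 − -32.223)²) = 78.615996

78.616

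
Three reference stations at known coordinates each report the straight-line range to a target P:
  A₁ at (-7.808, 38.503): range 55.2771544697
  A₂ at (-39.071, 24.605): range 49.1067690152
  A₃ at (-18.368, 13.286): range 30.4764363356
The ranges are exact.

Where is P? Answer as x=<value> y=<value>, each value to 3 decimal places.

eq1: (x + 7.808)² + (y − 38.503)² = 55.2771544697²
eq2: (x + 39.071)² + (y − 24.605)² = 49.1067690152²
eq3: (x + 18.368)² + (y − 13.286)² = 30.4764363356²
eq2−eq3, eq2−eq1 (x²,y² cancel):
  41.406·x − 22.638·y = -135.386255
  62.526·x + 27.796·y = -1232.592236
det = 41.406·27.796 − -22.638·62.526 = 2566.384764
x = (-135.386255·27.796 − -22.638·-1232.592236) / 2566.384764 = -12.338999
y = (41.406·-1232.592236 − -135.386255·62.526) / 2566.384764 = -16.588141

x=-12.339 y=-16.588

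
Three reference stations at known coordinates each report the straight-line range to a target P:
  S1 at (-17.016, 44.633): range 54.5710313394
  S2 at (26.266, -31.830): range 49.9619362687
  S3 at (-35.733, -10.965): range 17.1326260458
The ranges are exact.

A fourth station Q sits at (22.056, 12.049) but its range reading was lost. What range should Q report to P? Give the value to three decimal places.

eq1: (x + 17.016)² + (y − 44.633)² = 54.5710313394²
eq2: (x − 26.266)² + (y + 31.830)² = 49.9619362687²
eq3: (x + 35.733)² + (y + 10.965)² = 17.1326260458²
eq3−eq1, eq3−eq2 (x²,y² cancel):
  37.434·x + 111.196·y = -1799.900155
  123.998·x − 41.730·y = -1896.695058
det = 37.434·-41.730 − 111.196·123.998 = -15350.202428
x = (-1799.900155·-41.730 − 111.196·-1896.695058) / -15350.202428 = -18.632636
y = (37.434·-1896.695058 − -1799.900155·123.998) / -15350.202428 = -9.914080
|P − Q| = √((-18.632636 − 22.056)² + (-9.914080 − 12.049)²) = 46.237885

46.238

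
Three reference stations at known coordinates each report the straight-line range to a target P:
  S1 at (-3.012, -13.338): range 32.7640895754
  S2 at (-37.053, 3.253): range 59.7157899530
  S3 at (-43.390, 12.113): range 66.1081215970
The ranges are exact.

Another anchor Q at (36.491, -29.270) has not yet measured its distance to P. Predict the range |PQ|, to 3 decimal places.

eq1: (x + 3.012)² + (y + 13.338)² = 32.7640895754²
eq2: (x + 37.053)² + (y − 3.253)² = 59.7157899530²
eq3: (x + 43.390)² + (y − 12.113)² = 66.1081215970²
eq1−eq3, eq1−eq2 (x²,y² cancel):
  -80.756·x + 50.902·y = -1454.355694
  -68.082·x + 33.182·y = -1295.957574
det = -80.756·33.182 − 50.902·-68.082 = 785.864372
x = (-1454.355694·33.182 − 50.902·-1295.957574) / 785.864372 = 22.533662
y = (-80.756·-1295.957574 − -1454.355694·-68.082) / 785.864372 = 7.177963
|P − Q| = √((22.533662 − 36.491)² + (7.177963 − -29.270)²) = 39.028980

39.029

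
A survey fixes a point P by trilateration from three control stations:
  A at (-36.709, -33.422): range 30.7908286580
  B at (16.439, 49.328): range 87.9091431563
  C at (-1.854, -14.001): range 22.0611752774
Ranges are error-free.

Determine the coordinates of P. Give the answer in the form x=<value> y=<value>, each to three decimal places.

eq1: (x + 36.709)² + (y + 33.422)² = 30.7908286580²
eq2: (x − 16.439)² + (y − 49.328)² = 87.9091431563²
eq3: (x + 1.854)² + (y + 14.001)² = 22.0611752774²
eq3−eq1, eq3−eq2 (x²,y² cancel):
  -69.710·x − 38.842·y = 1803.735773
  36.586·x + 126.658·y = -4737.295008
det = -69.710·126.658 − -38.842·36.586 = -7408.255768
x = (1803.735773·126.658 − -38.842·-4737.295008) / -7408.255768 = -6.000272
y = (-69.710·-4737.295008 − 1803.735773·36.586) / -7408.255768 = -35.669038

x=-6.000 y=-35.669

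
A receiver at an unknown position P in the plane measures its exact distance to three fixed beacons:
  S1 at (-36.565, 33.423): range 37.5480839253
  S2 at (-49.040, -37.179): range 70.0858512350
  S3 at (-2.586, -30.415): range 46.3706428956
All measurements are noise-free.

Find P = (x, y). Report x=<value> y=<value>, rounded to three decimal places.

x=-3.330 y=15.950

eq1: (x + 36.565)² + (y − 33.423)² = 37.5480839253²
eq2: (x + 49.040)² + (y + 37.179)² = 70.0858512350²
eq3: (x + 2.586)² + (y + 30.415)² = 46.3706428956²
eq1−eq2, eq1−eq3 (x²,y² cancel):
  -24.950·x − 141.204·y = -2169.064450
  67.958·x − 127.676·y = -2262.714449
det = -24.950·-127.676 − -141.204·67.958 = 12781.457632
x = (-2169.064450·-127.676 − -141.204·-2262.714449) / 12781.457632 = -3.330360
y = (-24.950·-2262.714449 − -2169.064450·67.958) / 12781.457632 = 15.949668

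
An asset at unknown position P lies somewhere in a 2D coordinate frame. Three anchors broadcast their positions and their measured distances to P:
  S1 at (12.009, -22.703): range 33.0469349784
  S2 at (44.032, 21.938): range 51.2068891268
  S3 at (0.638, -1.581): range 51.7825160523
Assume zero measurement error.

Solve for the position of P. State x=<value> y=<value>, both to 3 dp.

x=44.397 y=-29.268

eq1: (x − 12.009)² + (y + 22.703)² = 33.0469349784²
eq2: (x − 44.032)² + (y − 21.938)² = 51.2068891268²
eq3: (x − 0.638)² + (y + 1.581)² = 51.7825160523²
eq2−eq3, eq2−eq1 (x²,y² cancel):
  -86.788·x − 47.038·y = -2476.469738
  -64.046·x − 89.282·y = -230.404995
det = -86.788·-89.282 − -47.038·-64.046 = 4736.010468
x = (-2476.469738·-89.282 − -47.038·-230.404995) / 4736.010468 = 44.397364
y = (-86.788·-230.404995 − -2476.469738·-64.046) / 4736.010468 = -29.267586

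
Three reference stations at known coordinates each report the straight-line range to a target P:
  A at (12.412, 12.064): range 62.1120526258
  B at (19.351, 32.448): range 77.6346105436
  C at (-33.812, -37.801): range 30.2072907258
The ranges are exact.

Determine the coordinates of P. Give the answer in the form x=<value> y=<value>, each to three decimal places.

x=-45.646 y=-10.008

eq1: (x − 12.412)² + (y − 12.064)² = 62.1120526258²
eq2: (x − 19.351)² + (y − 32.448)² = 77.6346105436²
eq3: (x + 33.812)² + (y + 37.801)² = 30.2072907258²
eq2−eq3, eq2−eq1 (x²,y² cancel):
  -106.326·x − 140.498·y = 6259.485381
  -13.878·x − 40.768·y = 1041.489608
det = -106.326·-40.768 − -140.498·-13.878 = 2384.867124
x = (6259.485381·-40.768 − -140.498·1041.489608) / 2384.867124 = -45.645936
y = (-106.326·1041.489608 − 6259.485381·-13.878) / 2384.867124 = -10.008225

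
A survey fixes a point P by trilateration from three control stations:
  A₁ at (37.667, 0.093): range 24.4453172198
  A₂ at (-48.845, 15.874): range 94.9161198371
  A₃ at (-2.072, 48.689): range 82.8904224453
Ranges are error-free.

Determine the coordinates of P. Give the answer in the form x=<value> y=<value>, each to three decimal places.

x=37.128 y=-24.346

eq1: (x − 37.667)² + (y − 0.093)² = 24.4453172198²
eq2: (x + 48.845)² + (y − 15.874)² = 94.9161198371²
eq3: (x + 2.072)² + (y − 48.689)² = 82.8904224453²
eq2−eq3, eq2−eq1 (x²,y² cancel):
  93.546·x + 65.630·y = 1875.341676
  173.024·x − 31.562·y = 7192.489908
det = 93.546·-31.562 − 65.630·173.024 = -14308.063972
x = (1875.341676·-31.562 − 65.630·7192.489908) / -14308.063972 = 37.128199
y = (93.546·7192.489908 − 1875.341676·173.024) / -14308.063972 = -24.346379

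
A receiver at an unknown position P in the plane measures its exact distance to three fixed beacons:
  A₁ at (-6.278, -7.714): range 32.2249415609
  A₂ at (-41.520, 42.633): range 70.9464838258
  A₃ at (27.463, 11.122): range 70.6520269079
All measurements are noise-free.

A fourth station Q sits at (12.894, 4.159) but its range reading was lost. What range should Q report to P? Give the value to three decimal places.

eq1: (x + 6.278)² + (y + 7.714)² = 32.2249415609²
eq2: (x + 41.520)² + (y − 42.633)² = 70.9464838258²
eq3: (x − 27.463)² + (y − 11.122)² = 70.6520269079²
eq3−eq1, eq3−eq2 (x²,y² cancel):
  -67.482·x − 37.672·y = 3174.265875
  -137.966·x + 63.022·y = 2621.873175
det = -67.482·63.022 − -37.672·-137.966 = -9450.305756
x = (3174.265875·63.022 − -37.672·2621.873175) / -9450.305756 = -31.620119
y = (-67.482·2621.873175 − 3174.265875·-137.966) / -9450.305756 = -27.619373
|P − Q| = √((-31.620119 − 12.894)² + (-27.619373 − 4.159)²) = 54.693434

54.693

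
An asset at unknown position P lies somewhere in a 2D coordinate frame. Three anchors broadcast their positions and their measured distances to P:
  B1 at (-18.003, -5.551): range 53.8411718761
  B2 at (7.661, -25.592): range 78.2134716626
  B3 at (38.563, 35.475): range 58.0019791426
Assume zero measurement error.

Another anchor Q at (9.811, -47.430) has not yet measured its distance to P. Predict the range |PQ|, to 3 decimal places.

eq1: (x + 18.003)² + (y + 5.551)² = 53.8411718761²
eq2: (x − 7.661)² + (y + 25.592)² = 78.2134716626²
eq3: (x − 38.563)² + (y − 35.475)² = 58.0019791426²
eq2−eq1, eq2−eq3 (x²,y² cancel):
  -51.328·x + 40.082·y = 2859.755586
  61.804·x + 122.134·y = 4785.056774
det = -51.328·122.134 − 40.082·61.804 = -8746.121880
x = (2859.755586·122.134 − 40.082·4785.056774) / -8746.121880 = -18.005551
y = (-51.328·4785.056774 − 2859.755586·61.804) / -8746.121880 = 48.290172
|P − Q| = √((-18.005551 − 9.811)² + (48.290172 − -47.430)²) = 99.680047

99.680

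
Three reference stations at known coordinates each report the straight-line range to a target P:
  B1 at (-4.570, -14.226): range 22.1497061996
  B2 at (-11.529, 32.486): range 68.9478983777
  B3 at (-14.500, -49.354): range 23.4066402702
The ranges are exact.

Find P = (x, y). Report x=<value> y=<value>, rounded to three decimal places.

eq1: (x + 4.570)² + (y + 14.226)² = 22.1497061996²
eq2: (x + 11.529)² + (y − 32.486)² = 68.9478983777²
eq3: (x + 14.500)² + (y + 49.354)² = 23.4066402702²
eq1−eq2, eq1−eq3 (x²,y² cancel):
  -13.918·x + 93.424·y = -3298.209145
  -19.860·x − 70.256·y = 2365.542016
det = -13.918·-70.256 − 93.424·-19.860 = 2833.223648
x = (-3298.209145·-70.256 − 93.424·2365.542016) / 2833.223648 = 3.783882
y = (-13.918·2365.542016 − -3298.209145·-19.860) / 2833.223648 = -34.739950

x=3.784 y=-34.740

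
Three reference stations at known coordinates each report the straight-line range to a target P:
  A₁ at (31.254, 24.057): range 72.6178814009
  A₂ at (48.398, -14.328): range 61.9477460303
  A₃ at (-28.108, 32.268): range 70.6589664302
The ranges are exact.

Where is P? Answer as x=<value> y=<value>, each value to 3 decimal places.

x=-9.658 y=-35.940

eq1: (x − 31.254)² + (y − 24.057)² = 72.6178814009²
eq2: (x − 48.398)² + (y + 14.328)² = 61.9477460303²
eq3: (x + 28.108)² + (y − 32.268)² = 70.6589664302²
eq2−eq1, eq2−eq3 (x²,y² cancel):
  -34.288·x + 76.770·y = -2427.939684
  -153.012·x + 93.192·y = -1871.540799
det = -34.288·93.192 − 76.770·-153.012 = 8551.363944
x = (-2427.939684·93.192 − 76.770·-1871.540799) / 8551.363944 = -9.657684
y = (-34.288·-1871.540799 − -2427.939684·-153.012) / 8551.363944 = -35.939590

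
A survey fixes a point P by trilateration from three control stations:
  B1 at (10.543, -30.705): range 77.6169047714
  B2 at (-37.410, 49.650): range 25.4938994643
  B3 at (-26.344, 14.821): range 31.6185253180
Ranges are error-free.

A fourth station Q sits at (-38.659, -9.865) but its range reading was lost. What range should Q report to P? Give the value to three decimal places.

59.204

eq1: (x − 10.543)² + (y + 30.705)² = 77.6169047714²
eq2: (x + 37.410)² + (y − 49.650)² = 25.4938994643²
eq3: (x + 26.344)² + (y − 14.821)² = 31.6185253180²
eq2−eq3, eq2−eq1 (x²,y² cancel):
  22.132·x − 69.658·y = -3300.754456
  95.906·x − 160.710·y = -8185.123722
det = 22.132·-160.710 − -69.658·95.906 = 3123.786428
x = (-3300.754456·-160.710 − -69.658·-8185.123722) / 3123.786428 = -12.707367
y = (22.132·-8185.123722 − -3300.754456·95.906) / 3123.786428 = 43.347713
|P − Q| = √((-12.707367 − -38.659)² + (43.347713 − -9.865)²) = 59.203717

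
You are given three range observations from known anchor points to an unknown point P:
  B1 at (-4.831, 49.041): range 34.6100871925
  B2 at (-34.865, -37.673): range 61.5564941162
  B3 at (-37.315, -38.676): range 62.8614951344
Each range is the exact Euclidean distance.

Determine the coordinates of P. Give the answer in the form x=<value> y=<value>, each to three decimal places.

eq1: (x + 4.831)² + (y − 49.041)² = 34.6100871925²
eq2: (x + 34.865)² + (y + 37.673)² = 61.5564941162²
eq3: (x + 37.315)² + (y + 38.676)² = 62.8614951344²
eq2−eq3, eq2−eq1 (x²,y² cancel):
  -4.900·x − 2.006·y = 91.053444
  60.068·x + 173.428·y = 2384.878920
det = -4.900·173.428 − -2.006·60.068 = -729.300792
x = (91.053444·173.428 − -2.006·2384.878920) / -729.300792 = -28.212343
y = (-4.900·2384.878920 − 91.053444·60.068) / -729.300792 = 23.522949

x=-28.212 y=23.523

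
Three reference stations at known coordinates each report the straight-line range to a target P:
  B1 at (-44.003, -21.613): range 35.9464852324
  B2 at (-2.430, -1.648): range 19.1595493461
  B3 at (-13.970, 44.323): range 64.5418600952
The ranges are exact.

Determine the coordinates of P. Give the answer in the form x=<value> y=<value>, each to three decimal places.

x=-8.095 y=-19.951

eq1: (x + 44.003)² + (y + 21.613)² = 35.9464852324²
eq2: (x + 2.430)² + (y + 1.648)² = 19.1595493461²
eq3: (x + 13.970)² + (y − 44.323)² = 64.5418600952²
eq1−eq2, eq1−eq3 (x²,y² cancel):
  83.146·x + 39.930·y = -1469.703505
  60.066·x + 131.872·y = -3117.198453
det = 83.146·131.872 − 39.930·60.066 = 8566.193932
x = (-1469.703505·131.872 − 39.930·-3117.198453) / 8566.193932 = -8.094961
y = (83.146·-3117.198453 − -1469.703505·60.066) / 8566.193932 = -19.950911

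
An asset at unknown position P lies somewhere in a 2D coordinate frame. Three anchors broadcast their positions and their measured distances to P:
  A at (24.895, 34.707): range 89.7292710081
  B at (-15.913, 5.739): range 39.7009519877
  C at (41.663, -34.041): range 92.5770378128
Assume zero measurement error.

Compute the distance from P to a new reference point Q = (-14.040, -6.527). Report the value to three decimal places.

eq1: (x − 24.895)² + (y − 34.707)² = 89.7292710081²
eq2: (x + 15.913)² + (y − 5.739)² = 39.7009519877²
eq3: (x − 41.663)² + (y + 34.041)² = 92.5770378128²
eq1−eq2, eq1−eq3 (x²,y² cancel):
  -81.616·x − 57.936·y = 4936.999303
  33.536·x − 137.496·y = 551.092521
det = -81.616·-137.496 − -57.936·33.536 = 13164.815232
x = (4936.999303·-137.496 − -57.936·551.092521) / 13164.815232 = -49.137762
y = (-81.616·551.092521 − 4936.999303·33.536) / 13164.815232 = -15.993022
|P − Q| = √((-49.137762 − -14.040)² + (-15.993022 − -6.527)²) = 36.351870

36.352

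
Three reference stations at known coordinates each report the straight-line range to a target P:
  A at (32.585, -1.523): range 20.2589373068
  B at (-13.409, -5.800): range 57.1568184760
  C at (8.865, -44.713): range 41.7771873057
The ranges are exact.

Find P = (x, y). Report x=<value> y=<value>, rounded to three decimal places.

eq1: (x − 32.585)² + (y + 1.523)² = 20.2589373068²
eq2: (x + 13.409)² + (y + 5.800)² = 57.1568184760²
eq3: (x − 8.865)² + (y + 44.713)² = 41.7771873057²
eq1−eq3, eq1−eq2 (x²,y² cancel):
  -47.440·x − 86.380·y = -321.169998
  -91.988·x − 8.554·y = -3707.137830
det = -47.440·-8.554 − -86.380·-91.988 = -7540.121680
x = (-321.169998·-8.554 − -86.380·-3707.137830) / -7540.121680 = 42.104795
y = (-47.440·-3707.137830 − -321.169998·-91.988) / -7540.121680 = -19.405898

x=42.105 y=-19.406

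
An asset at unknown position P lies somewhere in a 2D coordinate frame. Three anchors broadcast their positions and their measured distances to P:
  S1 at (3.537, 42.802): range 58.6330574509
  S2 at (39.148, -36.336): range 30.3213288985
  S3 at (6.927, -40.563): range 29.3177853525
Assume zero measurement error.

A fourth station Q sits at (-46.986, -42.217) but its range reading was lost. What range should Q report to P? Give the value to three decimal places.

eq1: (x − 3.537)² + (y − 42.802)² = 58.6330574509²
eq2: (x − 39.148)² + (y + 36.336)² = 30.3213288985²
eq3: (x − 6.927)² + (y + 40.563)² = 29.3177853525²
eq2−eq3, eq2−eq1 (x²,y² cancel):
  -64.442·x − 8.454·y = -1099.680054
  -71.222·x + 158.276·y = -3526.801667
det = -64.442·158.276 − -8.454·-71.222 = -10801.732780
x = (-1099.680054·158.276 − -8.454·-3526.801667) / -10801.732780 = 18.873689
y = (-64.442·-3526.801667 − -1099.680054·-71.222) / -10801.732780 = -13.789708
|P − Q| = √((18.873689 − -46.986)² + (-13.789708 − -42.217)²) = 71.732904

71.733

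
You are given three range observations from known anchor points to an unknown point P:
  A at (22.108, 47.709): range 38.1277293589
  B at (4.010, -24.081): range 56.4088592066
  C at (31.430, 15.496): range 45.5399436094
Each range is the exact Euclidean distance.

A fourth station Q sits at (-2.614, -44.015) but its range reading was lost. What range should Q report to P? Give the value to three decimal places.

eq1: (x − 22.108)² + (y − 47.709)² = 38.1277293589²
eq2: (x − 4.010)² + (y + 24.081)² = 56.4088592066²
eq3: (x − 31.430)² + (y − 15.496)² = 45.5399436094²
eq2−eq3, eq2−eq1 (x²,y² cancel):
  54.840·x + 79.154·y = 1740.069188
  36.196·x + 143.580·y = 3897.173335
det = 54.840·143.580 − 79.154·36.196 = 5008.869016
x = (1740.069188·143.580 − 79.154·3897.173335) / 5008.869016 = -11.706779
y = (54.840·3897.173335 − 1740.069188·36.196) / 5008.869016 = 30.094107
|P − Q| = √((-11.706779 − -2.614)² + (30.094107 − -44.015)²) = 74.664841

74.665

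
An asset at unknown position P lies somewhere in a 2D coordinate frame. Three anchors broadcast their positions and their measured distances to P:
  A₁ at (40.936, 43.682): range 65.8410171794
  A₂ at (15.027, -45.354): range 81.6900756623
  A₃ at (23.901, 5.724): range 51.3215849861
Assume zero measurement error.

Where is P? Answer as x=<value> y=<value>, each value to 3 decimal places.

eq1: (x − 40.936)² + (y − 43.682)² = 65.8410171794²
eq2: (x − 15.027)² + (y + 45.354)² = 81.6900756623²
eq3: (x − 23.901)² + (y − 5.724)² = 51.3215849861²
eq2−eq3, eq2−eq1 (x²,y² cancel):
  17.748·x + 102.156·y = 2360.589308
  51.818·x + 178.072·y = 3639.306093
det = 17.748·178.072 − 102.156·51.818 = -2133.097752
x = (2360.589308·178.072 − 102.156·3639.306093) / -2133.097752 = -22.773408
y = (17.748·3639.306093 − 2360.589308·51.818) / -2133.097752 = 27.064213

x=-22.773 y=27.064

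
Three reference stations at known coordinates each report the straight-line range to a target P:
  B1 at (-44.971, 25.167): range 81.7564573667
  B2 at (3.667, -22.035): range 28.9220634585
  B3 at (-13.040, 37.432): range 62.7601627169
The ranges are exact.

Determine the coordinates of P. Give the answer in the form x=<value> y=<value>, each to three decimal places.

x=29.390 y=-8.813

eq1: (x + 44.971)² + (y − 25.167)² = 81.7564573667²
eq2: (x − 3.667)² + (y + 22.035)² = 28.9220634585²
eq3: (x + 13.040)² + (y − 37.432)² = 62.7601627169²
eq2−eq1, eq2−eq3 (x²,y² cancel):
  -97.276·x + 94.404·y = -3690.851950
  -33.414·x + 118.934·y = -2030.144160
det = -97.276·118.934 − 94.404·-33.414 = -8415.008528
x = (-3690.851950·118.934 − 94.404·-2030.144160) / -8415.008528 = 29.389638
y = (-97.276·-2030.144160 − -3690.851950·-33.414) / -8415.008528 = -8.812609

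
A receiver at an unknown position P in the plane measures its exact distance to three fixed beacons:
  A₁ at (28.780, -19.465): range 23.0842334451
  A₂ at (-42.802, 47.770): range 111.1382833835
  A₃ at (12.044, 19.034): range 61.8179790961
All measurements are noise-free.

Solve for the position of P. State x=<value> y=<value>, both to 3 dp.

eq1: (x − 28.780)² + (y + 19.465)² = 23.0842334451²
eq2: (x + 42.802)² + (y − 47.770)² = 111.1382833835²
eq3: (x − 12.044)² + (y − 19.034)² = 61.8179790961²
eq2−eq3, eq2−eq1 (x²,y² cancel):
  109.692·x − 57.472·y = 4923.622482
  143.164·x − 134.470·y = 8912.026721
det = 109.692·-134.470 − -57.472·143.164 = -6522.361832
x = (4923.622482·-134.470 − -57.472·8912.026721) / -6522.361832 = 22.980558
y = (109.692·8912.026721 − 4923.622482·143.164) / -6522.361832 = -41.808865

x=22.981 y=-41.809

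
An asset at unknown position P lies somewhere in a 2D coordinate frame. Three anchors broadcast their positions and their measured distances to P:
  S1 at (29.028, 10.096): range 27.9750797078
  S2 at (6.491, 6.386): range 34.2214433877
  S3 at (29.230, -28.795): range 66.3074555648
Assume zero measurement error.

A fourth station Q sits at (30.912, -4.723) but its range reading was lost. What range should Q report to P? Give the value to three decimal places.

eq1: (x − 29.028)² + (y − 10.096)² = 27.9750797078²
eq2: (x − 6.491)² + (y − 6.386)² = 34.2214433877²
eq3: (x − 29.230)² + (y + 28.795)² = 66.3074555648²
eq2−eq1, eq2−eq3 (x²,y² cancel):
  45.074·x + 7.420·y = 1250.142026
  45.478·x − 70.362·y = -1624.940628
det = 45.074·-70.362 − 7.420·45.478 = -3508.943548
x = (1250.142026·-70.362 − 7.420·-1624.940628) / -3508.943548 = 21.631991
y = (45.074·-1624.940628 − 1250.142026·45.478) / -3508.943548 = 37.075698
|P − Q| = √((21.631991 − 30.912)² + (37.075698 − -4.723)²) = 42.816466

42.816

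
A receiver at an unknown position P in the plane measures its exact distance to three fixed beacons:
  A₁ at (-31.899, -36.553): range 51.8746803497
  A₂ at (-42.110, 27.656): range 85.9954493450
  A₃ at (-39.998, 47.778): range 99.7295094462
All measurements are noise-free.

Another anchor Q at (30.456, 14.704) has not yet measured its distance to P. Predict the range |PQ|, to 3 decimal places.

eq1: (x + 31.899)² + (y + 36.553)² = 51.8746803497²
eq2: (x + 42.110)² + (y − 27.656)² = 85.9954493450²
eq3: (x + 39.998)² + (y − 47.778)² = 99.7295094462²
eq2−eq3, eq2−eq1 (x²,y² cancel):
  4.224·x + 40.244·y = -1206.286894
  20.422·x − 128.418·y = 4519.796421
det = 4.224·-128.418 − 40.244·20.422 = -1364.300600
x = (-1206.286894·-128.418 − 40.244·4519.796421) / -1364.300600 = 19.779905
y = (4.224·4519.796421 − -1206.286894·20.422) / -1364.300600 = -32.050423
|P − Q| = √((19.779905 − 30.456)² + (-32.050423 − 14.704)²) = 47.957847

47.958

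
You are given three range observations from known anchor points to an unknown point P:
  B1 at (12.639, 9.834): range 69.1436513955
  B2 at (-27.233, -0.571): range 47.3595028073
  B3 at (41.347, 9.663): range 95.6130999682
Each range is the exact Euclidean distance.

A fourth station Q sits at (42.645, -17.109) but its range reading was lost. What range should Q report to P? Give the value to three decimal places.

108.649

eq1: (x − 12.639)² + (y − 9.834)² = 69.1436513955²
eq2: (x + 27.233)² + (y + 0.571)² = 47.3595028073²
eq3: (x − 41.347)² + (y − 9.663)² = 95.6130999682²
eq3−eq2, eq3−eq1 (x²,y² cancel):
  -137.160·x − 20.468·y = 5837.956731
  -57.416·x + 0.342·y = 2814.524256
det = -137.160·0.342 − -20.468·-57.416 = -1222.099408
x = (5837.956731·0.342 − -20.468·2814.524256) / -1222.099408 = -48.772026
y = (-137.160·2814.524256 − 5837.956731·-57.416) / -1222.099408 = 41.607109
|P − Q| = √((-48.772026 − 42.645)² + (41.607109 − -17.109)²) = 108.649225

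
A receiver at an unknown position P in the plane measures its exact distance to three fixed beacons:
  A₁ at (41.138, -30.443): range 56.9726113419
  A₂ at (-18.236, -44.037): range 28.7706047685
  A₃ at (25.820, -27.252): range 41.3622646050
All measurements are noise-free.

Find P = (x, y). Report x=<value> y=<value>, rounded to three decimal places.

eq1: (x − 41.138)² + (y + 30.443)² = 56.9726113419²
eq2: (x + 18.236)² + (y + 44.037)² = 28.7706047685²
eq3: (x − 25.820)² + (y + 27.252)² = 41.3622646050²
eq1−eq2, eq1−eq3 (x²,y² cancel):
  -118.748·x − 27.188·y = 2070.828516
  -30.636·x + 6.382·y = 325.274121
det = -118.748·6.382 − -27.188·-30.636 = -1590.781304
x = (2070.828516·6.382 − -27.188·325.274121) / -1590.781304 = -13.867136
y = (-118.748·325.274121 − 2070.828516·-30.636) / -1590.781304 = -15.600039

x=-13.867 y=-15.600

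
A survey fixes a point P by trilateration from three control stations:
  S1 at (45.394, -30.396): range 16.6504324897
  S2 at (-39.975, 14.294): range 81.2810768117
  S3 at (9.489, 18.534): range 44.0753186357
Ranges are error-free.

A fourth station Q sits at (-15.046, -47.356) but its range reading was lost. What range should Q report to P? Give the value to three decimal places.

58.094

eq1: (x − 45.394)² + (y + 30.396)² = 16.6504324897²
eq2: (x + 39.975)² + (y − 14.294)² = 81.2810768117²
eq3: (x − 9.489)² + (y − 18.534)² = 44.0753186357²
eq1−eq3, eq1−eq2 (x²,y² cancel):
  -71.810·x + 97.860·y = -4216.378586
  -170.738·x + 89.380·y = -7511.589537
det = -71.810·89.380 − 97.860·-170.738 = 10290.042880
x = (-4216.378586·89.380 − 97.860·-7511.589537) / 10290.042880 = 34.812706
y = (-71.810·-7511.589537 − -4216.378586·-170.738) / 10290.042880 = -17.540141
|P − Q| = √((34.812706 − -15.046)² + (-17.540141 − -47.356)²) = 58.093683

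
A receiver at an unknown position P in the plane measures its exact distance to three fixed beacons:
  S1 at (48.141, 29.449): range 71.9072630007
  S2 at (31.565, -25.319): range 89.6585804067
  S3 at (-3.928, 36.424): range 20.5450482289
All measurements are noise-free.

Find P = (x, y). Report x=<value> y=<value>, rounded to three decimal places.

eq1: (x − 48.141)² + (y − 29.449)² = 71.9072630007²
eq2: (x − 31.565)² + (y + 25.319)² = 89.6585804067²
eq3: (x + 3.928)² + (y − 36.424)² = 20.5450482289²
eq3−eq2, eq3−eq1 (x²,y² cancel):
  70.986·x − 123.486·y = -7321.298008
  104.138·x − 13.950·y = -2905.892944
det = 70.986·-13.950 − -123.486·104.138 = 11869.330368
x = (-7321.298008·-13.950 − -123.486·-2905.892944) / 11869.330368 = -21.627588
y = (70.986·-2905.892944 − -7321.298008·104.138) / 11869.330368 = 46.855854

x=-21.628 y=46.856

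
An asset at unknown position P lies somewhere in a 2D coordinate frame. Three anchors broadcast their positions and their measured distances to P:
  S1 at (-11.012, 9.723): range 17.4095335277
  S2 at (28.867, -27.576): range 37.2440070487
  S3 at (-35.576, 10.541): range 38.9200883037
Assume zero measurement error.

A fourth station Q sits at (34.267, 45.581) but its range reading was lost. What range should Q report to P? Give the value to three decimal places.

58.868

eq1: (x + 11.012)² + (y − 9.723)² = 17.4095335277²
eq2: (x − 28.867)² + (y + 27.576)² = 37.2440070487²
eq3: (x + 35.576)² + (y − 10.541)² = 38.9200883037²
eq1−eq3, eq1−eq2 (x²,y² cancel):
  -49.128·x + 1.636·y = -50.717832
  79.758·x − 74.598·y = 293.914389
det = -49.128·-74.598 − 1.636·79.758 = 3534.366456
x = (-50.717832·-74.598 − 1.636·293.914389) / 3534.366456 = 0.934426
y = (-49.128·293.914389 − -50.717832·79.758) / 3534.366456 = -2.940916
|P − Q| = √((0.934426 − 34.267)² + (-2.940916 − 45.581)²) = 58.867960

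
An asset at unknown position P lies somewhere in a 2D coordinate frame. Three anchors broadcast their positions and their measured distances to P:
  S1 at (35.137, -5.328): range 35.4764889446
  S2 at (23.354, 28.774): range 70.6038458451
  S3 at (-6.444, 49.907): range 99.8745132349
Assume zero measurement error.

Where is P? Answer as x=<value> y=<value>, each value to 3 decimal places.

eq1: (x − 35.137)² + (y + 5.328)² = 35.4764889446²
eq2: (x − 23.354)² + (y − 28.774)² = 70.6038458451²
eq3: (x + 6.444)² + (y − 49.907)² = 99.8745132349²
eq1−eq3, eq1−eq2 (x²,y² cancel):
  -83.162·x + 110.470·y = -7447.099694
  -23.566·x + 68.204·y = -3615.965741
det = -83.162·68.204 − 110.470·-23.566 = -3068.645028
x = (-7447.099694·68.204 − 110.470·-3615.965741) / -3068.645028 = 35.346627
y = (-83.162·-3615.965741 − -7447.099694·-23.566) / -3068.645028 = -40.803870

x=35.347 y=-40.804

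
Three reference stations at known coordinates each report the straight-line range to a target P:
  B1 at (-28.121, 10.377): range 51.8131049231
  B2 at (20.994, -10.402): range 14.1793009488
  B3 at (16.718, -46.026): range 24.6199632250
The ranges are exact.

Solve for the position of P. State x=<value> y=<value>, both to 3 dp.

eq1: (x + 28.121)² + (y − 10.377)² = 51.8131049231²
eq2: (x − 20.994)² + (y + 10.402)² = 14.1793009488²
eq3: (x − 16.718)² + (y + 46.026)² = 24.6199632250²
eq1−eq2, eq1−eq3 (x²,y² cancel):
  98.230·x − 41.558·y = 2134.022136
  89.678·x − 112.806·y = 3577.866683
det = 98.230·-112.806 − -41.558·89.678 = -7354.095056
x = (2134.022136·-112.806 − -41.558·3577.866683) / -7354.095056 = 12.515682
y = (98.230·3577.866683 − 2134.022136·89.678) / -7354.095056 = -21.767329

x=12.516 y=-21.767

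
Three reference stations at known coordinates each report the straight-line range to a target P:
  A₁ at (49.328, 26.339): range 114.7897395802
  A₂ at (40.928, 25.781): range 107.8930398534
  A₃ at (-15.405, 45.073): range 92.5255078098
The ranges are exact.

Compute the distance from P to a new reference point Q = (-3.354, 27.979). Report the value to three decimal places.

81.227

eq1: (x − 49.328)² + (y − 26.339)² = 114.7897395802²
eq2: (x − 40.928)² + (y − 25.781)² = 107.8930398534²
eq3: (x + 15.405)² + (y − 45.073)² = 92.5255078098²
eq3−eq1, eq3−eq2 (x²,y² cancel):
  129.466·x − 37.468·y = -3757.609566
  112.666·x − 38.584·y = -3009.066662
det = 129.466·-38.584 − -37.468·112.666 = -773.946456
x = (-3757.609566·-38.584 − -37.468·-3009.066662) / -773.946456 = -41.656496
y = (129.466·-3009.066662 − -3757.609566·112.666) / -773.946456 = -43.650326
|P − Q| = √((-41.656496 − -3.354)² + (-43.650326 − 27.979)²) = 81.227099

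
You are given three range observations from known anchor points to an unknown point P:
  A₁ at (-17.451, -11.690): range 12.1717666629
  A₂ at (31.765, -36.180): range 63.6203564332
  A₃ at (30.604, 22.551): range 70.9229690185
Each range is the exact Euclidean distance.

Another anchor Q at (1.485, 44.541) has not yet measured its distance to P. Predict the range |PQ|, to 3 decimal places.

67.969

eq1: (x + 17.451)² + (y + 11.690)² = 12.1717666629²
eq2: (x − 31.765)² + (y + 36.180)² = 63.6203564332²
eq3: (x − 30.604)² + (y − 22.551)² = 70.9229690185²
eq1−eq3, eq1−eq2 (x²,y² cancel):
  96.110·x + 68.482·y = -3877.956715
  98.432·x − 48.980·y = -2022.583725
det = 96.110·-48.980 − 68.482·98.432 = -11448.288024
x = (-3877.956715·-48.980 − 68.482·-2022.583725) / -11448.288024 = -28.690132
y = (96.110·-2022.583725 − -3877.956715·98.432) / -11448.288024 = -16.362666
|P − Q| = √((-28.690132 − 1.485)² + (-16.362666 − 44.541)²) = 67.969075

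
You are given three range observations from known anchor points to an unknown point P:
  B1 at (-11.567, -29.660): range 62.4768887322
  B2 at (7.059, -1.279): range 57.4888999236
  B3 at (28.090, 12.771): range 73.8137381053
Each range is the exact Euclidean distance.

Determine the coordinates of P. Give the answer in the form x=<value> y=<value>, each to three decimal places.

x=-44.994 y=23.122

eq1: (x + 11.567)² + (y + 29.660)² = 62.4768887322²
eq2: (x − 7.059)² + (y + 1.279)² = 57.4888999236²
eq3: (x − 28.090)² + (y − 12.771)² = 73.8137381053²
eq2−eq1, eq2−eq3 (x²,y² cancel):
  -37.252·x − 56.762·y = 363.657756
  42.062·x + 28.100·y = -1242.813100
det = -37.252·28.100 − -56.762·42.062 = 1340.742044
x = (363.657756·28.100 − -56.762·-1242.813100) / 1340.742044 = -44.994318
y = (-37.252·-1242.813100 − 363.657756·42.062) / 1340.742044 = 23.122346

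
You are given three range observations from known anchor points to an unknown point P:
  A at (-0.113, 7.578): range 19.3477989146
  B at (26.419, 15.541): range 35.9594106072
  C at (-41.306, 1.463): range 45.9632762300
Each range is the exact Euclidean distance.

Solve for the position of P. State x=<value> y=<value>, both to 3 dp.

eq1: (x + 0.113)² + (y − 7.578)² = 19.3477989146²
eq2: (x − 26.419)² + (y − 15.541)² = 35.9594106072²
eq3: (x + 41.306)² + (y − 1.463)² = 45.9632762300²
eq3−eq1, eq3−eq2 (x²,y² cancel):
  82.386·x + 12.230·y = 87.398287
  135.450·x + 28.156·y = 50.703788
det = 82.386·28.156 − 12.230·135.450 = 663.106716
x = (87.398287·28.156 − 12.230·50.703788) / 663.106716 = 2.775841
y = (82.386·50.703788 − 87.398287·135.450) / 663.106716 = -11.552915

x=2.776 y=-11.553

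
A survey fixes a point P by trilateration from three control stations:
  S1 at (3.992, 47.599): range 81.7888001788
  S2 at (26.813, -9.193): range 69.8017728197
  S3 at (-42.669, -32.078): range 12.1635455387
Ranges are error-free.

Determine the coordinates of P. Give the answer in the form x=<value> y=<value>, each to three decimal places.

x=-42.159 y=-19.925

eq1: (x − 3.992)² + (y − 47.599)² = 81.7888001788²
eq2: (x − 26.813)² + (y + 9.193)² = 69.8017728197²
eq3: (x + 42.669)² + (y + 32.078)² = 12.1635455387²
eq2−eq1, eq2−eq3 (x²,y² cancel):
  -45.642·x + 113.584·y = -338.967699
  -138.964·x − 45.770·y = 6770.529076
det = -45.642·-45.770 − 113.584·-138.964 = 17873.121316
x = (-338.967699·-45.770 − 113.584·6770.529076) / 17873.121316 = -42.158793
y = (-45.642·6770.529076 − -338.967699·-138.964) / 17873.121316 = -19.925160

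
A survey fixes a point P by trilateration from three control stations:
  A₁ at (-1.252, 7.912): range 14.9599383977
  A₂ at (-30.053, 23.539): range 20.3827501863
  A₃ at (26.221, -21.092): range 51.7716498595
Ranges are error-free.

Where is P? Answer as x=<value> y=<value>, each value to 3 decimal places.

eq1: (x + 1.252)² + (y − 7.912)² = 14.9599383977²
eq2: (x + 30.053)² + (y − 23.539)² = 20.3827501863²
eq3: (x − 26.221)² + (y + 21.092)² = 51.7716498595²
eq3−eq2, eq3−eq1 (x²,y² cancel):
  -112.548·x + 89.262·y = 2589.701249
  -54.946·x + 58.008·y = 1388.257915
det = -112.548·58.008 − 89.262·-54.946 = -1624.094532
x = (2589.701249·58.008 − 89.262·1388.257915) / -1624.094532 = -16.196540
y = (-112.548·1388.257915 − 2589.701249·-54.946) / -1624.094532 = 8.590588

x=-16.197 y=8.591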